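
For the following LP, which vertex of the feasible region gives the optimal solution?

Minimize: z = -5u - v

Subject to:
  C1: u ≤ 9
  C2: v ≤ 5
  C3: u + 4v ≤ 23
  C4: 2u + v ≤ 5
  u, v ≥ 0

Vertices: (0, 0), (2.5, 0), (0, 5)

Evaluate the objective at each vertex of the feasible region:
  z(0, 0) = 0
  z(2.5, 0) = -12.5  ←
  z(0, 5) = -5
The minimum is at u = 2.5, v = 0.

(2.5, 0)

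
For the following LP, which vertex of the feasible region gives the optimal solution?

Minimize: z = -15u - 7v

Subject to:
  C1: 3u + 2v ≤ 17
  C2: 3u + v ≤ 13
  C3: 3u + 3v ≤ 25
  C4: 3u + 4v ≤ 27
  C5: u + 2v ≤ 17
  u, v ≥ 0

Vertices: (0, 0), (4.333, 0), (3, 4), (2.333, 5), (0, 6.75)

Evaluate the objective at each vertex of the feasible region:
  z(0, 0) = 0
  z(4.333, 0) = -65
  z(3, 4) = -73  ←
  z(2.333, 5) = -70
  z(0, 6.75) = -47.25
The minimum is at u = 3, v = 4.

(3, 4)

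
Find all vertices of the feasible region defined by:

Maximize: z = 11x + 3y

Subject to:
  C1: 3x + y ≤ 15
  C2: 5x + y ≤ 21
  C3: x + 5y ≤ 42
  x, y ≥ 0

(0, 0), (4.2, 0), (3, 6), (2.357, 7.929), (0, 8.4)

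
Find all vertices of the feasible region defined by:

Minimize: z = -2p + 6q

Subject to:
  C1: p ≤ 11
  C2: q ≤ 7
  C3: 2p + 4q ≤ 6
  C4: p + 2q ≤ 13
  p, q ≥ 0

(0, 0), (3, 0), (0, 1.5)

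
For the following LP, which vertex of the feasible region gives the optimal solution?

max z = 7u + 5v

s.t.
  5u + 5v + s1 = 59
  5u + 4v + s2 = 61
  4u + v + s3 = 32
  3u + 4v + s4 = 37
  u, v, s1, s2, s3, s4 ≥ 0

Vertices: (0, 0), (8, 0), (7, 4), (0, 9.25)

Evaluate the objective at each vertex of the feasible region:
  z(0, 0) = 0
  z(8, 0) = 56
  z(7, 4) = 69  ←
  z(0, 9.25) = 46.25
The maximum is at u = 7, v = 4.

(7, 4)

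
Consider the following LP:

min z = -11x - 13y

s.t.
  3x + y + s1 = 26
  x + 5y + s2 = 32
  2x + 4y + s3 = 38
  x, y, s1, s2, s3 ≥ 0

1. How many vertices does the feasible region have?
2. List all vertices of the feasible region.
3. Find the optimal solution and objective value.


1. 4
2. (0, 0), (8.667, 0), (7, 5), (0, 6.4)
3. x = 7, y = 5, z = -142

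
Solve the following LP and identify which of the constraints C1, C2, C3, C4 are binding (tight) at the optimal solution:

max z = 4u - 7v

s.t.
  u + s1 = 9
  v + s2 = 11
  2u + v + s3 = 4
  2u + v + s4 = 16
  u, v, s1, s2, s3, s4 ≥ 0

At u = 2, v = 0, compute slack b - a·x for each constraint:
  C1: 9 − 2 = 7  (slack)
  C2: 11 − 0 = 11  (slack)
  C3: 4 − 4 = 0  (binding)
  C4: 16 − 4 = 12  (slack)

Optimal: u = 2, v = 0
Binding: C3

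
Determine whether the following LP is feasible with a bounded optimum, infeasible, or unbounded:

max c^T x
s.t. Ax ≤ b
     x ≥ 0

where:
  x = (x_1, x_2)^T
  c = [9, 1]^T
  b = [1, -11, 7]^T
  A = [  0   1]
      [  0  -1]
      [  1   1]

Infeasible (no feasible solution exists)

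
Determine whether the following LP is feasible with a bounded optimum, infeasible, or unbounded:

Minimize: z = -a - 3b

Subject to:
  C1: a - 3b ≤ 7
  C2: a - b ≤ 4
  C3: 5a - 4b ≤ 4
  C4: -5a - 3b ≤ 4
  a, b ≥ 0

Unbounded (objective can decrease without bound)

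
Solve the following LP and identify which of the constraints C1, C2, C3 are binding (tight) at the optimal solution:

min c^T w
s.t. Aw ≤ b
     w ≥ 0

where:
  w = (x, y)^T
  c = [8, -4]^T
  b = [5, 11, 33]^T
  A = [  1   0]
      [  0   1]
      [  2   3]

At x = 0, y = 11, compute slack b - a·x for each constraint:
  C1: 5 − 0 = 5  (slack)
  C2: 11 − 11 = 0  (binding)
  C3: 33 − 33 = 0  (binding)

Optimal: x = 0, y = 11
Binding: C2, C3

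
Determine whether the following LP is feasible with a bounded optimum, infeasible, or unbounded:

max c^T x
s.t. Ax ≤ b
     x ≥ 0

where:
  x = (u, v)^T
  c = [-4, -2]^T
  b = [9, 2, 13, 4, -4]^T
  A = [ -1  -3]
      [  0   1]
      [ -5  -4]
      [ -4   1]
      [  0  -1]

Infeasible (no feasible solution exists)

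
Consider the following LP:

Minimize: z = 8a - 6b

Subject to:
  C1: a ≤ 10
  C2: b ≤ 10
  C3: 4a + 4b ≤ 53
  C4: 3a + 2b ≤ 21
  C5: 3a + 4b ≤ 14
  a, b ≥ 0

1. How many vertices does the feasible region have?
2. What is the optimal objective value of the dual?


1. 3
2. -21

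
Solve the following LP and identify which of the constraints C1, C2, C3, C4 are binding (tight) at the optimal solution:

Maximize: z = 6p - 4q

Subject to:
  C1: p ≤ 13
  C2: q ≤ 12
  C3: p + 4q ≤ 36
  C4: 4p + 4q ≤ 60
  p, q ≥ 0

At p = 13, q = 0, compute slack b - a·x for each constraint:
  C1: 13 − 13 = 0  (binding)
  C2: 12 − 0 = 12  (slack)
  C3: 36 − 13 = 23  (slack)
  C4: 60 − 52 = 8  (slack)

Optimal: p = 13, q = 0
Binding: C1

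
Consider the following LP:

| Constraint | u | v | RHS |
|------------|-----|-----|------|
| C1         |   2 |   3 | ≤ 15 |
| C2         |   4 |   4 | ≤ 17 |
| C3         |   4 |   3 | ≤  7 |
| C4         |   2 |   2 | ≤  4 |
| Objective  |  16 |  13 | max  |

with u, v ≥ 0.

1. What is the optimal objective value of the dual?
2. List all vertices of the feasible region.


1. 29
2. (0, 0), (1.75, 0), (1, 1), (0, 2)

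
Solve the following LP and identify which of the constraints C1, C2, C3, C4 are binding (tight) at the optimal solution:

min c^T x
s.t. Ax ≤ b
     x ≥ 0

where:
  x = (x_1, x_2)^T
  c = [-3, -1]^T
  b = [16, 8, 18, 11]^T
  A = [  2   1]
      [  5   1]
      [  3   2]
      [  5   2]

At x_1 = 1, x_2 = 3, compute slack b - a·x for each constraint:
  C1: 16 − 5 = 11  (slack)
  C2: 8 − 8 = 0  (binding)
  C3: 18 − 9 = 9  (slack)
  C4: 11 − 11 = 0  (binding)

Optimal: x_1 = 1, x_2 = 3
Binding: C2, C4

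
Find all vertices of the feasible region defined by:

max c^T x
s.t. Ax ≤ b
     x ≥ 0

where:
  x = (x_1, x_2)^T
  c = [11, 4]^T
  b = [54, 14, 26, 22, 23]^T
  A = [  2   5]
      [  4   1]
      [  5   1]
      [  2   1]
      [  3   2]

(0, 0), (3.5, 0), (1, 10), (0.6364, 10.55), (0, 10.8)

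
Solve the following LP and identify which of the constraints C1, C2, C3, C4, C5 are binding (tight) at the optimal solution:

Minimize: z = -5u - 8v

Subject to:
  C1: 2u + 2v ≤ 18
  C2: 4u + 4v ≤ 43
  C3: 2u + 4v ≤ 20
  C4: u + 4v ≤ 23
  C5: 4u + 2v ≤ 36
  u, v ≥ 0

At u = 8, v = 1, compute slack b - a·x for each constraint:
  C1: 18 − 18 = 0  (binding)
  C2: 43 − 36 = 7  (slack)
  C3: 20 − 20 = 0  (binding)
  C4: 23 − 12 = 11  (slack)
  C5: 36 − 34 = 2  (slack)

Optimal: u = 8, v = 1
Binding: C1, C3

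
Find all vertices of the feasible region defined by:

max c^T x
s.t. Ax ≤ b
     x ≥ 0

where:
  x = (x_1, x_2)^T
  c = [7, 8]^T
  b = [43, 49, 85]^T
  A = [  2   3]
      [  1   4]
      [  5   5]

(0, 0), (17, 0), (8, 9), (5, 11), (0, 12.25)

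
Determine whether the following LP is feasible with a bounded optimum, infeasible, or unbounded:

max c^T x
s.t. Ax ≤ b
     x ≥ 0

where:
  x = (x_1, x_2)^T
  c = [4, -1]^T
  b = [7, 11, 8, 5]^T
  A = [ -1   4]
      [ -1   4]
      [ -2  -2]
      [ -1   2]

Unbounded (objective can increase without bound)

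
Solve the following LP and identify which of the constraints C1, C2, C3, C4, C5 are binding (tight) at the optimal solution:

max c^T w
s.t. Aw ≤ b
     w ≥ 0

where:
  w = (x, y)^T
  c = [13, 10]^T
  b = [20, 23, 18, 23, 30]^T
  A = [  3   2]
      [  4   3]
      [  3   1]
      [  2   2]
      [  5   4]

At x = 2, y = 5, compute slack b - a·x for each constraint:
  C1: 20 − 16 = 4  (slack)
  C2: 23 − 23 = 0  (binding)
  C3: 18 − 11 = 7  (slack)
  C4: 23 − 14 = 9  (slack)
  C5: 30 − 30 = 0  (binding)

Optimal: x = 2, y = 5
Binding: C2, C5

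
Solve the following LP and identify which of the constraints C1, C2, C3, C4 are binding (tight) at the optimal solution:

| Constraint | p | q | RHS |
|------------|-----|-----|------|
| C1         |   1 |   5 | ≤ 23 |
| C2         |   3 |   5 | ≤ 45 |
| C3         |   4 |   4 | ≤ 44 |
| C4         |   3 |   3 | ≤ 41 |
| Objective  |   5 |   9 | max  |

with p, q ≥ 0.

At p = 8, q = 3, compute slack b - a·x for each constraint:
  C1: 23 − 23 = 0  (binding)
  C2: 45 − 39 = 6  (slack)
  C3: 44 − 44 = 0  (binding)
  C4: 41 − 33 = 8  (slack)

Optimal: p = 8, q = 3
Binding: C1, C3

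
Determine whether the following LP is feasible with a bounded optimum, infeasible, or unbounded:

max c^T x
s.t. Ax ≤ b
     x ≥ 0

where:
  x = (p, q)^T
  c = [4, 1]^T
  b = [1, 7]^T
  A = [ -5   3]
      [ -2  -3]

Unbounded (objective can increase without bound)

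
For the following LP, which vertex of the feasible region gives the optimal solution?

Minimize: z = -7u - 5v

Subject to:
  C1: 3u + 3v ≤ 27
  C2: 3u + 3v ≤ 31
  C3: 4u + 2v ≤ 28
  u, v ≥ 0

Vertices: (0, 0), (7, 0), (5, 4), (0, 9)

Evaluate the objective at each vertex of the feasible region:
  z(0, 0) = 0
  z(7, 0) = -49
  z(5, 4) = -55  ←
  z(0, 9) = -45
The minimum is at u = 5, v = 4.

(5, 4)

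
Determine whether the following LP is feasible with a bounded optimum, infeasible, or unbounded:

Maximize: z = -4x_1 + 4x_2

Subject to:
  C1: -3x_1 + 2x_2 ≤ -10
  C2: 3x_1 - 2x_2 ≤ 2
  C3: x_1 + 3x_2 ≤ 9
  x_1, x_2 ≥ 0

Infeasible (no feasible solution exists)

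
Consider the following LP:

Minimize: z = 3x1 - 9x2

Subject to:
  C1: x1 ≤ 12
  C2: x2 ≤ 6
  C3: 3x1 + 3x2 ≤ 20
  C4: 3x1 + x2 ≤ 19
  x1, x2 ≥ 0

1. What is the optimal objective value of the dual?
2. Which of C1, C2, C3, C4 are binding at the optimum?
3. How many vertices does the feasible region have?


1. -54
2. C2
3. 5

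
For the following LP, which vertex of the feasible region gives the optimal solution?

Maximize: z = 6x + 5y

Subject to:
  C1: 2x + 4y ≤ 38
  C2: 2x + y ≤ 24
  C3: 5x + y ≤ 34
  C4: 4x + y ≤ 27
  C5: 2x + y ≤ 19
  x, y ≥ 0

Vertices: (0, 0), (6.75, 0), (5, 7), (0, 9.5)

Evaluate the objective at each vertex of the feasible region:
  z(0, 0) = 0
  z(6.75, 0) = 40.5
  z(5, 7) = 65  ←
  z(0, 9.5) = 47.5
The maximum is at x = 5, y = 7.

(5, 7)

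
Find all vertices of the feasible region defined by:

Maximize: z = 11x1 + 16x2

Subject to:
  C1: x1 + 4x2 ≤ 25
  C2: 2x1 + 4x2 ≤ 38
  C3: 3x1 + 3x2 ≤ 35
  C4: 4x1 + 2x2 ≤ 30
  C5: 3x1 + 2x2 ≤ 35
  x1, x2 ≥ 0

(0, 0), (7.5, 0), (5, 5), (0, 6.25)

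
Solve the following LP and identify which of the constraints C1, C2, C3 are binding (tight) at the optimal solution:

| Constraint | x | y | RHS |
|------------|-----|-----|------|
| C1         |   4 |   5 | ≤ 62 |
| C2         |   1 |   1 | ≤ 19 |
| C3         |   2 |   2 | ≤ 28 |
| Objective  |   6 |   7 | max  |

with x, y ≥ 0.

At x = 8, y = 6, compute slack b - a·x for each constraint:
  C1: 62 − 62 = 0  (binding)
  C2: 19 − 14 = 5  (slack)
  C3: 28 − 28 = 0  (binding)

Optimal: x = 8, y = 6
Binding: C1, C3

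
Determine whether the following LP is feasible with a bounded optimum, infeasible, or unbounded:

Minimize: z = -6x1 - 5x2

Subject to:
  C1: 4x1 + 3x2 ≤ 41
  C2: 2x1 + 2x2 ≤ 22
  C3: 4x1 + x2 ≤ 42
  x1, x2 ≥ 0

Feasible with a bounded optimal solution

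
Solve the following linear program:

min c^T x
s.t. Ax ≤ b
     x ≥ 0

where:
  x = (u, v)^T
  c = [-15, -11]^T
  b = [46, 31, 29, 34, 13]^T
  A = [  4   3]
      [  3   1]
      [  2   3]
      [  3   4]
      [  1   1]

Evaluate the objective at each vertex of the feasible region:
  z(0, 0) = 0
  z(10.33, 0) = -155
  z(10, 1) = -161  ←
  z(0, 8.5) = -93.5
The minimum is at u = 10, v = 1.

u = 10, v = 1, z = -161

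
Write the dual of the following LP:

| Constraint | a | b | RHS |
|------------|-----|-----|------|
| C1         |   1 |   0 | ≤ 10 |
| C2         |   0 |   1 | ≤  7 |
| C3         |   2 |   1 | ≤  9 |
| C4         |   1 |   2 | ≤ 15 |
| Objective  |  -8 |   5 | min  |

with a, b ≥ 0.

Primal min cᵀx s.t. Ax ≤ b, x ≥ 0  →  Dual max −bᵀy s.t. Aᵀy ≥ −c, y ≥ 0.

Maximize: z = -10y1 - 7y2 - 9y3 - 15y4

Subject to:
  y1 + 2y3 + y4 ≥ 8
  y2 + y3 + 2y4 ≥ -5
  y1, y2, y3, y4 ≥ 0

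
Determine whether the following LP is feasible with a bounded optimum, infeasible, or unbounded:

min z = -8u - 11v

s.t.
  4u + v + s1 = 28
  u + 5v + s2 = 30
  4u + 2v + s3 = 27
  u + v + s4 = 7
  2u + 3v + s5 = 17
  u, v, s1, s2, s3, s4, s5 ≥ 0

Feasible with a bounded optimal solution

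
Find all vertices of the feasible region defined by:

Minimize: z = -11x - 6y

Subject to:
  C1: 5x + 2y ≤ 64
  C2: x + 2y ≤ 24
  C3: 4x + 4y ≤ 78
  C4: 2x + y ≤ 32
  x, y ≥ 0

(0, 0), (12.8, 0), (10, 7), (0, 12)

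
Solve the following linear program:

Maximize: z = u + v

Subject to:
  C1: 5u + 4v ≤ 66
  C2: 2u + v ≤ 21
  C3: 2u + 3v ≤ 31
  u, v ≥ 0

Evaluate the objective at each vertex of the feasible region:
  z(0, 0) = 0
  z(10.5, 0) = 10.5
  z(8, 5) = 13  ←
  z(0, 10.33) = 10.33
The maximum is at u = 8, v = 5.

u = 8, v = 5, z = 13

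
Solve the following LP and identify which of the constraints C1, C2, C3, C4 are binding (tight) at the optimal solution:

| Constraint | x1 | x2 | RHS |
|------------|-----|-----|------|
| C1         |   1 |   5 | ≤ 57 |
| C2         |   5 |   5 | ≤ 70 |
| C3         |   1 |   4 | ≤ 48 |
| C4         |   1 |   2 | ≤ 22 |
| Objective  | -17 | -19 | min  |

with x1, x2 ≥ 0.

At x1 = 6, x2 = 8, compute slack b - a·x for each constraint:
  C1: 57 − 46 = 11  (slack)
  C2: 70 − 70 = 0  (binding)
  C3: 48 − 38 = 10  (slack)
  C4: 22 − 22 = 0  (binding)

Optimal: x1 = 6, x2 = 8
Binding: C2, C4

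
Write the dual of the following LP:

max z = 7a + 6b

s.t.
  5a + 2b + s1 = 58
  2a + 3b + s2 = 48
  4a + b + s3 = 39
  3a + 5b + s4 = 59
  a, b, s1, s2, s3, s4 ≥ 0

Primal max cᵀx s.t. Ax ≤ b, x ≥ 0  →  Dual min bᵀy s.t. Aᵀy ≥ c, y ≥ 0.

Minimize: z = 58y1 + 48y2 + 39y3 + 59y4

Subject to:
  5y1 + 2y2 + 4y3 + 3y4 ≥ 7
  2y1 + 3y2 + y3 + 5y4 ≥ 6
  y1, y2, y3, y4 ≥ 0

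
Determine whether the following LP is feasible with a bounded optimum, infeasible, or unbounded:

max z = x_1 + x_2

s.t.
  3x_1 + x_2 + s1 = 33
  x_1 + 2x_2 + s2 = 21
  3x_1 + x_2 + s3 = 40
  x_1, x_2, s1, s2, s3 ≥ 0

Feasible with a bounded optimal solution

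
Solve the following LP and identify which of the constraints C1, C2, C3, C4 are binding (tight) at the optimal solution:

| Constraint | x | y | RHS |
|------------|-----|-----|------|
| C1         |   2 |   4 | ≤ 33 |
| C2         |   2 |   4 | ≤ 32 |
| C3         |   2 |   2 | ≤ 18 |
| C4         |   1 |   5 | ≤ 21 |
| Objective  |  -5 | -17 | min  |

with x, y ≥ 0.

At x = 6, y = 3, compute slack b - a·x for each constraint:
  C1: 33 − 24 = 9  (slack)
  C2: 32 − 24 = 8  (slack)
  C3: 18 − 18 = 0  (binding)
  C4: 21 − 21 = 0  (binding)

Optimal: x = 6, y = 3
Binding: C3, C4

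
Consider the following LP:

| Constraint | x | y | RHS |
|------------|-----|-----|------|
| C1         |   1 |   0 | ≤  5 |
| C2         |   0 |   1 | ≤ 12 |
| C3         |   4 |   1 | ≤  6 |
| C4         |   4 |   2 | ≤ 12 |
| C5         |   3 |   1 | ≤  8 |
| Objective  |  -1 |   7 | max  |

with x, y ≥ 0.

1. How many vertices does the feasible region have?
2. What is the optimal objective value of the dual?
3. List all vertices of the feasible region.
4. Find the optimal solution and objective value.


1. 3
2. 42
3. (0, 0), (1.5, 0), (0, 6)
4. x = 0, y = 6, z = 42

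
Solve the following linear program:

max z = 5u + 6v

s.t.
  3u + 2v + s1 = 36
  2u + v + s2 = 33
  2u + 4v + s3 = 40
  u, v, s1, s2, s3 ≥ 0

Evaluate the objective at each vertex of the feasible region:
  z(0, 0) = 0
  z(12, 0) = 60
  z(8, 6) = 76  ←
  z(0, 10) = 60
The maximum is at u = 8, v = 6.

u = 8, v = 6, z = 76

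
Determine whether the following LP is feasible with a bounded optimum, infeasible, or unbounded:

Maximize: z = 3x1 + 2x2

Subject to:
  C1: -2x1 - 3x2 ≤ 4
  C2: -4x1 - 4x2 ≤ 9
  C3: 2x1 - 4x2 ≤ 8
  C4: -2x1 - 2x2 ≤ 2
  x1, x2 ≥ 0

Unbounded (objective can increase without bound)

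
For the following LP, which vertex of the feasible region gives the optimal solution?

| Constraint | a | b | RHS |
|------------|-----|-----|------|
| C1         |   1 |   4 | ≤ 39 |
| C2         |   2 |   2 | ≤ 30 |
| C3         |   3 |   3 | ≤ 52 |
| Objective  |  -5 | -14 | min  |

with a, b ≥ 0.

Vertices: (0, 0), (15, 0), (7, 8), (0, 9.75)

Evaluate the objective at each vertex of the feasible region:
  z(0, 0) = 0
  z(15, 0) = -75
  z(7, 8) = -147  ←
  z(0, 9.75) = -136.5
The minimum is at a = 7, b = 8.

(7, 8)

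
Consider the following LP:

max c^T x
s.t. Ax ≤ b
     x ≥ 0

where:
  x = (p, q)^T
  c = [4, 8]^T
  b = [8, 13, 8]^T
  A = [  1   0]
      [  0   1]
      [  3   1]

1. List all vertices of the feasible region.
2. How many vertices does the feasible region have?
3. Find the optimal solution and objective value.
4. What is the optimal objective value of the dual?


1. (0, 0), (2.667, 0), (0, 8)
2. 3
3. p = 0, q = 8, z = 64
4. 64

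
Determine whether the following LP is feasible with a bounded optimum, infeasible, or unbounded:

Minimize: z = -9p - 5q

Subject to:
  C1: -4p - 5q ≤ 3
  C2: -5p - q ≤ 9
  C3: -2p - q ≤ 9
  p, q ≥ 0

Unbounded (objective can decrease without bound)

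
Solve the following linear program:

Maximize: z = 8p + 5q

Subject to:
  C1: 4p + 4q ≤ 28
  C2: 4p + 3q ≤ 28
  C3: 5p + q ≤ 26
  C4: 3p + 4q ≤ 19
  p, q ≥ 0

Evaluate the objective at each vertex of the feasible region:
  z(0, 0) = 0
  z(5.2, 0) = 41.6
  z(5, 1) = 45  ←
  z(0, 4.75) = 23.75
The maximum is at p = 5, q = 1.

p = 5, q = 1, z = 45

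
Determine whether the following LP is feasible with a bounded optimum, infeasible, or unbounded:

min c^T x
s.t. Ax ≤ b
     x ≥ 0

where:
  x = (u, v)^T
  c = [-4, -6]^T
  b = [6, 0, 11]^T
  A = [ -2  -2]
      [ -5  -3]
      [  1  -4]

Unbounded (objective can decrease without bound)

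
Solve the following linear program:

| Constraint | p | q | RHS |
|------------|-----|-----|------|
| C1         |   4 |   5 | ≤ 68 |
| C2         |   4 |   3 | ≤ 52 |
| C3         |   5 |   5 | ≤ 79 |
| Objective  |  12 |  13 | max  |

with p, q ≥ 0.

Evaluate the objective at each vertex of the feasible region:
  z(0, 0) = 0
  z(13, 0) = 156
  z(7, 8) = 188  ←
  z(0, 13.6) = 176.8
The maximum is at p = 7, q = 8.

p = 7, q = 8, z = 188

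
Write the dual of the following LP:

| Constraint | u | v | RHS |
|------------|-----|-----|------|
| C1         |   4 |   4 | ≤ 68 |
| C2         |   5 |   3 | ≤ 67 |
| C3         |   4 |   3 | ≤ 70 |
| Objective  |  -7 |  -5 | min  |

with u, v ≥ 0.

Primal min cᵀx s.t. Ax ≤ b, x ≥ 0  →  Dual max −bᵀy s.t. Aᵀy ≥ −c, y ≥ 0.

Maximize: z = -68y1 - 67y2 - 70y3

Subject to:
  4y1 + 5y2 + 4y3 ≥ 7
  4y1 + 3y2 + 3y3 ≥ 5
  y1, y2, y3 ≥ 0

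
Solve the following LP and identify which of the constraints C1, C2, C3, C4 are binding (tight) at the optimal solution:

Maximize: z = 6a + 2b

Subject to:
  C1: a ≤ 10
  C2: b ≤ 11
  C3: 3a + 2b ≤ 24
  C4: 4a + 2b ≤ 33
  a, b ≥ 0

At a = 8, b = 0, compute slack b - a·x for each constraint:
  C1: 10 − 8 = 2  (slack)
  C2: 11 − 0 = 11  (slack)
  C3: 24 − 24 = 0  (binding)
  C4: 33 − 32 = 1  (slack)

Optimal: a = 8, b = 0
Binding: C3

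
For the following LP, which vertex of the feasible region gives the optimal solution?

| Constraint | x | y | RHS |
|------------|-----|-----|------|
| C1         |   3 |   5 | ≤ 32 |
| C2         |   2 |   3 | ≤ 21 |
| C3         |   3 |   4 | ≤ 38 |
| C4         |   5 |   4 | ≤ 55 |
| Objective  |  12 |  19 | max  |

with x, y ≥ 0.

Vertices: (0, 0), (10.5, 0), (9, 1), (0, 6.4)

Evaluate the objective at each vertex of the feasible region:
  z(0, 0) = 0
  z(10.5, 0) = 126
  z(9, 1) = 127  ←
  z(0, 6.4) = 121.6
The maximum is at x = 9, y = 1.

(9, 1)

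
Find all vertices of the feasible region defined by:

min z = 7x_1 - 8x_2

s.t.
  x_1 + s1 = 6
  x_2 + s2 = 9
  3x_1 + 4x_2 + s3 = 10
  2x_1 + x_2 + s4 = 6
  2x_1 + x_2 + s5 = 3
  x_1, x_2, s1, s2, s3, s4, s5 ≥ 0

(0, 0), (1.5, 0), (0.4, 2.2), (0, 2.5)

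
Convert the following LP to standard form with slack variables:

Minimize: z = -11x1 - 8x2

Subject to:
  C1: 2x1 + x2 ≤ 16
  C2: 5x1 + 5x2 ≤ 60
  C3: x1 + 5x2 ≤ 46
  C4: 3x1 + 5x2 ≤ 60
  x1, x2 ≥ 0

min z = -11x1 - 8x2

s.t.
  2x1 + x2 + s1 = 16
  5x1 + 5x2 + s2 = 60
  x1 + 5x2 + s3 = 46
  3x1 + 5x2 + s4 = 60
  x1, x2, s1, s2, s3, s4 ≥ 0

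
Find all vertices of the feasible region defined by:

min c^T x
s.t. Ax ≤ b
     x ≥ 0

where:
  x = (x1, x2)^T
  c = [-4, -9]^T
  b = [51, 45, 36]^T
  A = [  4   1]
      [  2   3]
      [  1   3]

(0, 0), (12.75, 0), (10.8, 7.8), (9, 9), (0, 12)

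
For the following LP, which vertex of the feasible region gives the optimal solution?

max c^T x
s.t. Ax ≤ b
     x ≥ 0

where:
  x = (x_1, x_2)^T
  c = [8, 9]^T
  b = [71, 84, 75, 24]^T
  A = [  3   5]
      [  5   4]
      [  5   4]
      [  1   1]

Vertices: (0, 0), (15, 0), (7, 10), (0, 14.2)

Evaluate the objective at each vertex of the feasible region:
  z(0, 0) = 0
  z(15, 0) = 120
  z(7, 10) = 146  ←
  z(0, 14.2) = 127.8
The maximum is at x_1 = 7, x_2 = 10.

(7, 10)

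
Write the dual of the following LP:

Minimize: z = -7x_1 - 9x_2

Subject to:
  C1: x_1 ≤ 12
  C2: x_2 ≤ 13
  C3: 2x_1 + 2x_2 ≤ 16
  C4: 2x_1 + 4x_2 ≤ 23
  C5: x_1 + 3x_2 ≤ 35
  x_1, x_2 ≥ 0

Primal min cᵀx s.t. Ax ≤ b, x ≥ 0  →  Dual max −bᵀy s.t. Aᵀy ≥ −c, y ≥ 0.

Maximize: z = -12y1 - 13y2 - 16y3 - 23y4 - 35y5

Subject to:
  y1 + 2y3 + 2y4 + y5 ≥ 7
  y2 + 2y3 + 4y4 + 3y5 ≥ 9
  y1, y2, y3, y4, y5 ≥ 0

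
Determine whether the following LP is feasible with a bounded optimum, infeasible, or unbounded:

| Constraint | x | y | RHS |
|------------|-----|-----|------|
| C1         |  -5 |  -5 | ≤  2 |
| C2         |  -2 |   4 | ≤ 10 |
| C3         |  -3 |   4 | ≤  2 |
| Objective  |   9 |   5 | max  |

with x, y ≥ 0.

Unbounded (objective can increase without bound)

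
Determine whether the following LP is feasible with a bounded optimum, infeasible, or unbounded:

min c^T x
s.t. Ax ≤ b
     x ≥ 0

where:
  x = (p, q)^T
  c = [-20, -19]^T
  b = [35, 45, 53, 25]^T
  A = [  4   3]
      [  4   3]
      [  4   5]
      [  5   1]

Feasible with a bounded optimal solution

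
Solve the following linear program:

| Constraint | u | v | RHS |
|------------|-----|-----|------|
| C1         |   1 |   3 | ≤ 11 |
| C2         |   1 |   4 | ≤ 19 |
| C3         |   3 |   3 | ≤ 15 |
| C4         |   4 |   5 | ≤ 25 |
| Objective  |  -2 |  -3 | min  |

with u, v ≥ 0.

Evaluate the objective at each vertex of the feasible region:
  z(0, 0) = 0
  z(5, 0) = -10
  z(2, 3) = -13  ←
  z(0, 3.667) = -11
The minimum is at u = 2, v = 3.

u = 2, v = 3, z = -13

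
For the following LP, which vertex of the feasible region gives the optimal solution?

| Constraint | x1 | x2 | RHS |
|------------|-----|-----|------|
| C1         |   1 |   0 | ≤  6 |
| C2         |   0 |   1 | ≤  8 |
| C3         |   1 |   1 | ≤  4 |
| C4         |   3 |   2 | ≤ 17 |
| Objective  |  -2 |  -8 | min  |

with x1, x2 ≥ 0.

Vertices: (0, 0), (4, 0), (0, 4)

Evaluate the objective at each vertex of the feasible region:
  z(0, 0) = 0
  z(4, 0) = -8
  z(0, 4) = -32  ←
The minimum is at x1 = 0, x2 = 4.

(0, 4)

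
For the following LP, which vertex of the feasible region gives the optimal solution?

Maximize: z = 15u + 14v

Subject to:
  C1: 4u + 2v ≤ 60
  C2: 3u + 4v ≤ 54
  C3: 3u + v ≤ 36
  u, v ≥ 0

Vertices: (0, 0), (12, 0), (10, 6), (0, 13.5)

Evaluate the objective at each vertex of the feasible region:
  z(0, 0) = 0
  z(12, 0) = 180
  z(10, 6) = 234  ←
  z(0, 13.5) = 189
The maximum is at u = 10, v = 6.

(10, 6)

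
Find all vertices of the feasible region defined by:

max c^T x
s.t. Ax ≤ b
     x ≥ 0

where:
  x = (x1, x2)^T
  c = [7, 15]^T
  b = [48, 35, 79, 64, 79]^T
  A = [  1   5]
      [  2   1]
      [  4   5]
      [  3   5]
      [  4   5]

(0, 0), (17.5, 0), (16, 3), (15, 3.8), (8, 8), (0, 9.6)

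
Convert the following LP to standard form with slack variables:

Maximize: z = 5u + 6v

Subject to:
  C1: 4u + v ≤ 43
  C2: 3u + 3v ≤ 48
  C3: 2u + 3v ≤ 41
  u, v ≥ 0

max z = 5u + 6v

s.t.
  4u + v + s1 = 43
  3u + 3v + s2 = 48
  2u + 3v + s3 = 41
  u, v, s1, s2, s3 ≥ 0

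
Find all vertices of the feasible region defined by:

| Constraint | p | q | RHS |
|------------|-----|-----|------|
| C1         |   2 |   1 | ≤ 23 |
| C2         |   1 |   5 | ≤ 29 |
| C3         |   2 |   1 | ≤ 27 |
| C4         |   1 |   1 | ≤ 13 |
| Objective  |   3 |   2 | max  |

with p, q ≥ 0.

(0, 0), (11.5, 0), (10, 3), (9, 4), (0, 5.8)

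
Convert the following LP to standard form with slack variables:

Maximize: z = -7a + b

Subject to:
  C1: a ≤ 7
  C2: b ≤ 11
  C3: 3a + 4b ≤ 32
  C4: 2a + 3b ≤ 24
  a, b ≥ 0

max z = -7a + b

s.t.
  a + s1 = 7
  b + s2 = 11
  3a + 4b + s3 = 32
  2a + 3b + s4 = 24
  a, b, s1, s2, s3, s4 ≥ 0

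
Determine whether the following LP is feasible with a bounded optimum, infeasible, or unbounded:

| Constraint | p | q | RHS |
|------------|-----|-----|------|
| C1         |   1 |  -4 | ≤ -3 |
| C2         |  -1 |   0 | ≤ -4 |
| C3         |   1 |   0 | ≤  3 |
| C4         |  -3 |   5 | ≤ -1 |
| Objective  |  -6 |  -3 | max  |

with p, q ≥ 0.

Infeasible (no feasible solution exists)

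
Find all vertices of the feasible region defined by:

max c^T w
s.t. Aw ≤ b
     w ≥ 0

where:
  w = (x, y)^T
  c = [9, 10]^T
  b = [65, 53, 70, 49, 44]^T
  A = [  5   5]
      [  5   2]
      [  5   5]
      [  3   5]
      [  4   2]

(0, 0), (10.6, 0), (9, 4), (8, 5), (0, 9.8)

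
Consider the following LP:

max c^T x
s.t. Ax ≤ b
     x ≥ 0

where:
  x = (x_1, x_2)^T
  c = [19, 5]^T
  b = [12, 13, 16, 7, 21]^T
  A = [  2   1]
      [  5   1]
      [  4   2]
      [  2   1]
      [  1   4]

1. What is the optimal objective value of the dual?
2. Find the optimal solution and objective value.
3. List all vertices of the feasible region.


1. 53
2. x_1 = 2, x_2 = 3, z = 53
3. (0, 0), (2.6, 0), (2, 3), (1, 5), (0, 5.25)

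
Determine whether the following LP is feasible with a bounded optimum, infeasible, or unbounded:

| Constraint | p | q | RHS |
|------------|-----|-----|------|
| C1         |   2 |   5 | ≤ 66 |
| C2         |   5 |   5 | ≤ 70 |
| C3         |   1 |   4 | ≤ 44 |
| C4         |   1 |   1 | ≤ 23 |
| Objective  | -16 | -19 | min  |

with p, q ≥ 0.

Feasible with a bounded optimal solution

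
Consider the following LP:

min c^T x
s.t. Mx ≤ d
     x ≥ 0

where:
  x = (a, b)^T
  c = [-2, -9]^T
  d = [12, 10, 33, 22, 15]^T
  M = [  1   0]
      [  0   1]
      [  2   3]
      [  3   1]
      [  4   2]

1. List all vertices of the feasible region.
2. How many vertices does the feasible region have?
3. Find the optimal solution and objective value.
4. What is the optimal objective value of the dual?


1. (0, 0), (3.75, 0), (0, 7.5)
2. 3
3. a = 0, b = 7.5, z = -67.5
4. -67.5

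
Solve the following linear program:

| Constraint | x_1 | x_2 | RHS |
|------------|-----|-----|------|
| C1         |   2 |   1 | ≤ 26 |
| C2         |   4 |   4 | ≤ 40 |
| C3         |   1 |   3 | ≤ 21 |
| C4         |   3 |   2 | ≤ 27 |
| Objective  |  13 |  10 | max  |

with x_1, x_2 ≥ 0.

Evaluate the objective at each vertex of the feasible region:
  z(0, 0) = 0
  z(9, 0) = 117
  z(7, 3) = 121  ←
  z(4.5, 5.5) = 113.5
  z(0, 7) = 70
The maximum is at x_1 = 7, x_2 = 3.

x_1 = 7, x_2 = 3, z = 121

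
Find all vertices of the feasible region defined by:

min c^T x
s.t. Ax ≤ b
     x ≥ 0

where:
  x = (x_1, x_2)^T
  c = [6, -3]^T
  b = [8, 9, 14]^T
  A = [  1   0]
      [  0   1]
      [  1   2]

(0, 0), (8, 0), (8, 3), (0, 7)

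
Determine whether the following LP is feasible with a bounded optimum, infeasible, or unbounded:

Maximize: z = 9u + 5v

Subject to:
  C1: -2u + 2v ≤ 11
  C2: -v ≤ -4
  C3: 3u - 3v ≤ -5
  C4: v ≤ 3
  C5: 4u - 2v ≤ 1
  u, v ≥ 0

Infeasible (no feasible solution exists)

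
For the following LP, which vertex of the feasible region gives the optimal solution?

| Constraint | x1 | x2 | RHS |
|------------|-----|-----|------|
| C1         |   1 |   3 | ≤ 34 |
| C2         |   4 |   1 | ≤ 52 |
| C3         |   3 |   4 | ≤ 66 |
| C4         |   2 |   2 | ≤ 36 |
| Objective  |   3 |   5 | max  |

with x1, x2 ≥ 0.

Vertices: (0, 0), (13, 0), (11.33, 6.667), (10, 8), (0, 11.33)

Evaluate the objective at each vertex of the feasible region:
  z(0, 0) = 0
  z(13, 0) = 39
  z(11.33, 6.667) = 67.33
  z(10, 8) = 70  ←
  z(0, 11.33) = 56.67
The maximum is at x1 = 10, x2 = 8.

(10, 8)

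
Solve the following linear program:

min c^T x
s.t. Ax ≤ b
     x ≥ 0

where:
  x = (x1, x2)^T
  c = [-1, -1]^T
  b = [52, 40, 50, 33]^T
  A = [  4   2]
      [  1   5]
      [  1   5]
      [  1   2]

Evaluate the objective at each vertex of the feasible region:
  z(0, 0) = 0
  z(13, 0) = -13
  z(10, 6) = -16  ←
  z(0, 8) = -8
The minimum is at x1 = 10, x2 = 6.

x1 = 10, x2 = 6, z = -16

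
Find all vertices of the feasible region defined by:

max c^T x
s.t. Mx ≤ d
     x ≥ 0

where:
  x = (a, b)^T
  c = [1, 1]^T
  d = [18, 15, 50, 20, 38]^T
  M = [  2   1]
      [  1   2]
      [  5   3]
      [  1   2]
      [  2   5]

(0, 0), (9, 0), (7, 4), (0, 7.5)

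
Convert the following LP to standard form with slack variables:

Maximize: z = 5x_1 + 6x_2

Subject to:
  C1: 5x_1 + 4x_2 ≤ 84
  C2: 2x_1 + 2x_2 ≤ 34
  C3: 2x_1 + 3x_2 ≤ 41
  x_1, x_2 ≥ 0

max z = 5x_1 + 6x_2

s.t.
  5x_1 + 4x_2 + s1 = 84
  2x_1 + 2x_2 + s2 = 34
  2x_1 + 3x_2 + s3 = 41
  x_1, x_2, s1, s2, s3 ≥ 0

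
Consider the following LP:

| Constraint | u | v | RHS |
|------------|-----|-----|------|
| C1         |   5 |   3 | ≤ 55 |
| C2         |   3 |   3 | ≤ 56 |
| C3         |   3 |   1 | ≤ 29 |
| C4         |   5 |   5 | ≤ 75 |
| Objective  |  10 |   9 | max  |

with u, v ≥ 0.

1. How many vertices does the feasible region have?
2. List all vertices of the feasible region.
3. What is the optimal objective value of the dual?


1. 5
2. (0, 0), (9.667, 0), (8, 5), (5, 10), (0, 15)
3. 140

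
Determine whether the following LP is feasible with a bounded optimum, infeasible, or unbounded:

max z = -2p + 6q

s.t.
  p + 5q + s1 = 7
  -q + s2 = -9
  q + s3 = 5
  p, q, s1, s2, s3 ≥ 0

Infeasible (no feasible solution exists)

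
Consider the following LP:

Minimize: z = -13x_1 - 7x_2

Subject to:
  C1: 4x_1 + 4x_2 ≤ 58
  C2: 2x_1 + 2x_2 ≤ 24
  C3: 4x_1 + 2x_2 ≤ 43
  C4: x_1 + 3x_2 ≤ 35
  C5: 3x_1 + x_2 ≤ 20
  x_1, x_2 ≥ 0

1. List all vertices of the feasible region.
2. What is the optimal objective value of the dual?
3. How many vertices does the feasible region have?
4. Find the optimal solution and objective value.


1. (0, 0), (6.667, 0), (4, 8), (0.5, 11.5), (0, 11.67)
2. -108
3. 5
4. x_1 = 4, x_2 = 8, z = -108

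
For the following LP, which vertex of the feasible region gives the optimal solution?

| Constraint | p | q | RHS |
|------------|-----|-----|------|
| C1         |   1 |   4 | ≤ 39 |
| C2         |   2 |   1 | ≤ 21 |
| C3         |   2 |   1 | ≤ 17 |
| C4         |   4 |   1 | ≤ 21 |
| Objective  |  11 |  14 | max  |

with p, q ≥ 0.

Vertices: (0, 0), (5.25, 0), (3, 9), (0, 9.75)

Evaluate the objective at each vertex of the feasible region:
  z(0, 0) = 0
  z(5.25, 0) = 57.75
  z(3, 9) = 159  ←
  z(0, 9.75) = 136.5
The maximum is at p = 3, q = 9.

(3, 9)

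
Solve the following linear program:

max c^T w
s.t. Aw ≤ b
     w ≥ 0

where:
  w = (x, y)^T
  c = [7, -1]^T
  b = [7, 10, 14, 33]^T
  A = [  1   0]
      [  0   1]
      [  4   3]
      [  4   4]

Evaluate the objective at each vertex of the feasible region:
  z(0, 0) = 0
  z(3.5, 0) = 24.5  ←
  z(0, 4.667) = -4.667
The maximum is at x = 3.5, y = 0.

x = 3.5, y = 0, z = 24.5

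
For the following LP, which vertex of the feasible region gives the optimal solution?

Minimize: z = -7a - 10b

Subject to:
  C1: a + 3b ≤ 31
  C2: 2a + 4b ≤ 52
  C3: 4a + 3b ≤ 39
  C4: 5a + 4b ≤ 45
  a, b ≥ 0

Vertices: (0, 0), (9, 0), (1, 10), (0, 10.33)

Evaluate the objective at each vertex of the feasible region:
  z(0, 0) = 0
  z(9, 0) = -63
  z(1, 10) = -107  ←
  z(0, 10.33) = -103.3
The minimum is at a = 1, b = 10.

(1, 10)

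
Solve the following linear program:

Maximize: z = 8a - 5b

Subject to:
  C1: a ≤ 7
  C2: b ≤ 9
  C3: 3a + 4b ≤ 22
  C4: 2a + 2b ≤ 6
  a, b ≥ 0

Evaluate the objective at each vertex of the feasible region:
  z(0, 0) = 0
  z(3, 0) = 24  ←
  z(0, 3) = -15
The maximum is at a = 3, b = 0.

a = 3, b = 0, z = 24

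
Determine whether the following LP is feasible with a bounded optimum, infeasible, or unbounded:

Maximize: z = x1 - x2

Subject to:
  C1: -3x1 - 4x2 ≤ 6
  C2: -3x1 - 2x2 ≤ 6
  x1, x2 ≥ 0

Unbounded (objective can increase without bound)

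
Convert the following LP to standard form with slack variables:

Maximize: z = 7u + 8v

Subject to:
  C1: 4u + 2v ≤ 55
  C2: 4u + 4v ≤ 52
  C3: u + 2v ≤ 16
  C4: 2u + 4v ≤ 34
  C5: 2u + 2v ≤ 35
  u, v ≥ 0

max z = 7u + 8v

s.t.
  4u + 2v + s1 = 55
  4u + 4v + s2 = 52
  u + 2v + s3 = 16
  2u + 4v + s4 = 34
  2u + 2v + s5 = 35
  u, v, s1, s2, s3, s4, s5 ≥ 0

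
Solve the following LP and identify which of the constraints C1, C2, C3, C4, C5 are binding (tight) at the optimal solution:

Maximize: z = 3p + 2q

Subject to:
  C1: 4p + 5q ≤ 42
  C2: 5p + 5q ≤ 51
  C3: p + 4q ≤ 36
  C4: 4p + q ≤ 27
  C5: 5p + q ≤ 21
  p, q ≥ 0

At p = 3, q = 6, compute slack b - a·x for each constraint:
  C1: 42 − 42 = 0  (binding)
  C2: 51 − 45 = 6  (slack)
  C3: 36 − 27 = 9  (slack)
  C4: 27 − 18 = 9  (slack)
  C5: 21 − 21 = 0  (binding)

Optimal: p = 3, q = 6
Binding: C1, C5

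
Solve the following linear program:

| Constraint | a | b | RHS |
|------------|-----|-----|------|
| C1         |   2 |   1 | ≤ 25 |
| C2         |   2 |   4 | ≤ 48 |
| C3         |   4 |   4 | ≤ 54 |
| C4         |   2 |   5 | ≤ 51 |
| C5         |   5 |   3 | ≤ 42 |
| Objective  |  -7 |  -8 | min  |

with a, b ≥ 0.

Evaluate the objective at each vertex of the feasible region:
  z(0, 0) = 0
  z(8.4, 0) = -58.8
  z(3, 9) = -93  ←
  z(0, 10.2) = -81.6
The minimum is at a = 3, b = 9.

a = 3, b = 9, z = -93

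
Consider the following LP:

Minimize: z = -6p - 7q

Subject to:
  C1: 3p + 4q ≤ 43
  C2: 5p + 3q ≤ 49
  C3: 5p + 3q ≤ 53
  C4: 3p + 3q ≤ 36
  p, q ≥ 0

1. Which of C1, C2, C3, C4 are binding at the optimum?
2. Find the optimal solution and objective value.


1. C1, C4
2. p = 5, q = 7, z = -79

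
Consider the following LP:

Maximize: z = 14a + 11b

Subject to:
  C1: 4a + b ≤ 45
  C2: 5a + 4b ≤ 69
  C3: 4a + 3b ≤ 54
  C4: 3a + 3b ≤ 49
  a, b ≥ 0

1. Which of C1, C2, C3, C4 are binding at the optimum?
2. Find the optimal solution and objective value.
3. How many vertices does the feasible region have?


1. C2, C3
2. a = 9, b = 6, z = 192
3. 6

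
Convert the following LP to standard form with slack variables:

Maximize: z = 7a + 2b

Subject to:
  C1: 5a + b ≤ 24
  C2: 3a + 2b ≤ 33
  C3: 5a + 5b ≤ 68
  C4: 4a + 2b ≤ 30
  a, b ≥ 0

max z = 7a + 2b

s.t.
  5a + b + s1 = 24
  3a + 2b + s2 = 33
  5a + 5b + s3 = 68
  4a + 2b + s4 = 30
  a, b, s1, s2, s3, s4 ≥ 0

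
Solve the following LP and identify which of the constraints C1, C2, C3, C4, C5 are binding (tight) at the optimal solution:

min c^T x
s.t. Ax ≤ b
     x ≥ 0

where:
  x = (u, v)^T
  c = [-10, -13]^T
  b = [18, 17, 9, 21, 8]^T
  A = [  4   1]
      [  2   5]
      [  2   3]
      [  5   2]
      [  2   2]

At u = 3, v = 1, compute slack b - a·x for each constraint:
  C1: 18 − 13 = 5  (slack)
  C2: 17 − 11 = 6  (slack)
  C3: 9 − 9 = 0  (binding)
  C4: 21 − 17 = 4  (slack)
  C5: 8 − 8 = 0  (binding)

Optimal: u = 3, v = 1
Binding: C3, C5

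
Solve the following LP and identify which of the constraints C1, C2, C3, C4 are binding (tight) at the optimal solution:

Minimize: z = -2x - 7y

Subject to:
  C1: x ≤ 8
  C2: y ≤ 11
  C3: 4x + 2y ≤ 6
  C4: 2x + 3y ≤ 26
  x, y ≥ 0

At x = 0, y = 3, compute slack b - a·x for each constraint:
  C1: 8 − 0 = 8  (slack)
  C2: 11 − 3 = 8  (slack)
  C3: 6 − 6 = 0  (binding)
  C4: 26 − 9 = 17  (slack)

Optimal: x = 0, y = 3
Binding: C3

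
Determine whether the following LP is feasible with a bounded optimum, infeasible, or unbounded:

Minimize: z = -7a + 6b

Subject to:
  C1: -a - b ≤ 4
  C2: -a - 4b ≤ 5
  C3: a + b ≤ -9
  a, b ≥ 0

Infeasible (no feasible solution exists)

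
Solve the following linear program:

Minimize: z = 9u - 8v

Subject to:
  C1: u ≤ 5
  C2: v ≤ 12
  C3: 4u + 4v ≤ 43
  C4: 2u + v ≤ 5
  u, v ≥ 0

Evaluate the objective at each vertex of the feasible region:
  z(0, 0) = 0
  z(2.5, 0) = 22.5
  z(0, 5) = -40  ←
The minimum is at u = 0, v = 5.

u = 0, v = 5, z = -40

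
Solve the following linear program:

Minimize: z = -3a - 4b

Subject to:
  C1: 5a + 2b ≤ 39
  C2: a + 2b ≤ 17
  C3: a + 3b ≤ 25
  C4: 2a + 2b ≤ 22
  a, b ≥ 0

Evaluate the objective at each vertex of the feasible region:
  z(0, 0) = 0
  z(7.8, 0) = -23.4
  z(5.667, 5.333) = -38.33
  z(5, 6) = -39  ←
  z(1, 8) = -35
  z(0, 8.333) = -33.33
The minimum is at a = 5, b = 6.

a = 5, b = 6, z = -39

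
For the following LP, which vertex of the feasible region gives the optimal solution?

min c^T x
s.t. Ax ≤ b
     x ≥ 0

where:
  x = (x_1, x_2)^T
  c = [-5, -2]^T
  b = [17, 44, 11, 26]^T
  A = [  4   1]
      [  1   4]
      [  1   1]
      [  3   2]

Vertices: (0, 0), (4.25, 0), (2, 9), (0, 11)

Evaluate the objective at each vertex of the feasible region:
  z(0, 0) = 0
  z(4.25, 0) = -21.25
  z(2, 9) = -28  ←
  z(0, 11) = -22
The minimum is at x_1 = 2, x_2 = 9.

(2, 9)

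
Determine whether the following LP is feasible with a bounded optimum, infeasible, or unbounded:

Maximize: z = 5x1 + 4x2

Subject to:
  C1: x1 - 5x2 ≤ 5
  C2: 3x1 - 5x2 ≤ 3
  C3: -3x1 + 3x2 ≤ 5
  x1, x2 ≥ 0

Unbounded (objective can increase without bound)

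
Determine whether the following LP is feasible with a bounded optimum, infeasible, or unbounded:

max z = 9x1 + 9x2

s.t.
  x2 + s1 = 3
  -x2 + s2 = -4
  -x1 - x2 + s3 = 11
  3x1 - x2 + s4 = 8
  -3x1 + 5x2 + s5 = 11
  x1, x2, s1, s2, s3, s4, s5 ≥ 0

Infeasible (no feasible solution exists)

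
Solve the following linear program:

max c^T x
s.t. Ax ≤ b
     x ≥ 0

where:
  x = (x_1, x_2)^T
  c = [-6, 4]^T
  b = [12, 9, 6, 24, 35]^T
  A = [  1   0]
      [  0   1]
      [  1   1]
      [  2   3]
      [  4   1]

Evaluate the objective at each vertex of the feasible region:
  z(0, 0) = 0
  z(6, 0) = -36
  z(0, 6) = 24  ←
The maximum is at x_1 = 0, x_2 = 6.

x_1 = 0, x_2 = 6, z = 24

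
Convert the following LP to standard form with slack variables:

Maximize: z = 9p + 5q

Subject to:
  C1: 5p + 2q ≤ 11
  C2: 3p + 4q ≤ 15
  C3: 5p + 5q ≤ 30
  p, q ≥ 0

max z = 9p + 5q

s.t.
  5p + 2q + s1 = 11
  3p + 4q + s2 = 15
  5p + 5q + s3 = 30
  p, q, s1, s2, s3 ≥ 0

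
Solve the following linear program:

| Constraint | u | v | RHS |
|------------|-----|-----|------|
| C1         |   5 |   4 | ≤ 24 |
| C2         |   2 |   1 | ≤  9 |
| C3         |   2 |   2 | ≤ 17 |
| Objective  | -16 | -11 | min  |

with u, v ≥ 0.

Evaluate the objective at each vertex of the feasible region:
  z(0, 0) = 0
  z(4.5, 0) = -72
  z(4, 1) = -75  ←
  z(0, 6) = -66
The minimum is at u = 4, v = 1.

u = 4, v = 1, z = -75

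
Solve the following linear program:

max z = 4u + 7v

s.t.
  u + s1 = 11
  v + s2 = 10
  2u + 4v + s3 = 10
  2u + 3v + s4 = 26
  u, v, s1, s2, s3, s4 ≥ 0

Evaluate the objective at each vertex of the feasible region:
  z(0, 0) = 0
  z(5, 0) = 20  ←
  z(0, 2.5) = 17.5
The maximum is at u = 5, v = 0.

u = 5, v = 0, z = 20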